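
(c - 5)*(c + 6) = c^2 + c - 30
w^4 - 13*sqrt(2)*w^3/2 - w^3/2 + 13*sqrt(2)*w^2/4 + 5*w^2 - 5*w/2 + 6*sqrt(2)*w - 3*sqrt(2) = (w - 1/2)*(w - 6*sqrt(2))*(w - sqrt(2))*(w + sqrt(2)/2)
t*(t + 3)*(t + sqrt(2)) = t^3 + sqrt(2)*t^2 + 3*t^2 + 3*sqrt(2)*t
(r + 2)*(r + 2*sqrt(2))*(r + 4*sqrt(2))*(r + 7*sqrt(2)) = r^4 + 2*r^3 + 13*sqrt(2)*r^3 + 26*sqrt(2)*r^2 + 100*r^2 + 112*sqrt(2)*r + 200*r + 224*sqrt(2)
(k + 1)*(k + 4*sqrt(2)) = k^2 + k + 4*sqrt(2)*k + 4*sqrt(2)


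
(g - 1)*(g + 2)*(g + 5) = g^3 + 6*g^2 + 3*g - 10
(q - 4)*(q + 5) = q^2 + q - 20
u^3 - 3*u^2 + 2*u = u*(u - 2)*(u - 1)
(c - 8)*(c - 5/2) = c^2 - 21*c/2 + 20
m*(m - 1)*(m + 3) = m^3 + 2*m^2 - 3*m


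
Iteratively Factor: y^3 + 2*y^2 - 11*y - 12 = (y - 3)*(y^2 + 5*y + 4) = (y - 3)*(y + 4)*(y + 1)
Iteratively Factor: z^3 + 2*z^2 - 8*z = (z - 2)*(z^2 + 4*z) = (z - 2)*(z + 4)*(z)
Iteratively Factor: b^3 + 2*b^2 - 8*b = (b + 4)*(b^2 - 2*b) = (b - 2)*(b + 4)*(b)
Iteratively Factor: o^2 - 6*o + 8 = (o - 4)*(o - 2)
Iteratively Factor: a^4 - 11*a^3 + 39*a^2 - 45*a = (a - 3)*(a^3 - 8*a^2 + 15*a) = (a - 5)*(a - 3)*(a^2 - 3*a) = a*(a - 5)*(a - 3)*(a - 3)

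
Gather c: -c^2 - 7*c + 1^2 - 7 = -c^2 - 7*c - 6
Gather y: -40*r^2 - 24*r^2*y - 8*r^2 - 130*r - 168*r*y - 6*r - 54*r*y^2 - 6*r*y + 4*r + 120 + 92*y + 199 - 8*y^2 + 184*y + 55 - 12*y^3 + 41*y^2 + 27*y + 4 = -48*r^2 - 132*r - 12*y^3 + y^2*(33 - 54*r) + y*(-24*r^2 - 174*r + 303) + 378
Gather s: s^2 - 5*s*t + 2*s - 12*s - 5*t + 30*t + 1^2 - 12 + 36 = s^2 + s*(-5*t - 10) + 25*t + 25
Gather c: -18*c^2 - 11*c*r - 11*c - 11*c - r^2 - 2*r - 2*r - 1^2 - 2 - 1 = -18*c^2 + c*(-11*r - 22) - r^2 - 4*r - 4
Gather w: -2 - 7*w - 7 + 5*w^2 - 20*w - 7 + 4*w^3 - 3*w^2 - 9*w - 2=4*w^3 + 2*w^2 - 36*w - 18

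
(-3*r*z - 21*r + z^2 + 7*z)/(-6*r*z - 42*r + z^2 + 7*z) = (-3*r + z)/(-6*r + z)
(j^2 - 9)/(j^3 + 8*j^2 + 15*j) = (j - 3)/(j*(j + 5))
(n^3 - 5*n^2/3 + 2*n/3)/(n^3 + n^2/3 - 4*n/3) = (3*n - 2)/(3*n + 4)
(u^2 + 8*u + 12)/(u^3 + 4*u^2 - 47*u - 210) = (u + 2)/(u^2 - 2*u - 35)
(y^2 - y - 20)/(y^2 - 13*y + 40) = (y + 4)/(y - 8)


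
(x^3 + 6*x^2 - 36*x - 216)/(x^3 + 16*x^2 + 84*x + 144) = (x - 6)/(x + 4)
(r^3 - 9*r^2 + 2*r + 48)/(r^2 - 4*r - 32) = (r^2 - r - 6)/(r + 4)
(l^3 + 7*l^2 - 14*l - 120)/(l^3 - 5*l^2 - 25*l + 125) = (l^2 + 2*l - 24)/(l^2 - 10*l + 25)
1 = 1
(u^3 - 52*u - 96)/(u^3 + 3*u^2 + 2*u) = (u^2 - 2*u - 48)/(u*(u + 1))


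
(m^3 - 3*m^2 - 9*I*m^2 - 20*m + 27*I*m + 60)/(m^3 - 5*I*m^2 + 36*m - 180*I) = (m^2 - m*(3 + 4*I) + 12*I)/(m^2 + 36)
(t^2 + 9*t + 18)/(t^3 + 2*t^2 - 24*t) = (t + 3)/(t*(t - 4))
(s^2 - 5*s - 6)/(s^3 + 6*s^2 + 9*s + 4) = (s - 6)/(s^2 + 5*s + 4)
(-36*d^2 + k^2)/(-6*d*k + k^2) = (6*d + k)/k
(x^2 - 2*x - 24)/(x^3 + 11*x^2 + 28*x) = (x - 6)/(x*(x + 7))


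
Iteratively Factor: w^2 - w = (w - 1)*(w)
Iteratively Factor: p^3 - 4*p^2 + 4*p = (p)*(p^2 - 4*p + 4) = p*(p - 2)*(p - 2)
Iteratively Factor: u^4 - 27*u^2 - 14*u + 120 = (u + 4)*(u^3 - 4*u^2 - 11*u + 30) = (u - 2)*(u + 4)*(u^2 - 2*u - 15) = (u - 5)*(u - 2)*(u + 4)*(u + 3)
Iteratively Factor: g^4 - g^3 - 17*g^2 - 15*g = (g - 5)*(g^3 + 4*g^2 + 3*g) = (g - 5)*(g + 3)*(g^2 + g) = g*(g - 5)*(g + 3)*(g + 1)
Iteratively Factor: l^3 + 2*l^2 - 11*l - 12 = (l - 3)*(l^2 + 5*l + 4) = (l - 3)*(l + 4)*(l + 1)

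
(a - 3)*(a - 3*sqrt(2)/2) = a^2 - 3*a - 3*sqrt(2)*a/2 + 9*sqrt(2)/2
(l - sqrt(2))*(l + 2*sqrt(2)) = l^2 + sqrt(2)*l - 4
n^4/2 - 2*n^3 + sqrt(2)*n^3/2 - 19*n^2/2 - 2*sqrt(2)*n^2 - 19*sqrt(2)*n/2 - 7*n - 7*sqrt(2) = (n/2 + sqrt(2)/2)*(n - 7)*(n + 1)*(n + 2)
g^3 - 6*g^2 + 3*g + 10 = (g - 5)*(g - 2)*(g + 1)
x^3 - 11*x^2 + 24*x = x*(x - 8)*(x - 3)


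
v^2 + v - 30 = (v - 5)*(v + 6)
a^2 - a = a*(a - 1)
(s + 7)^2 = s^2 + 14*s + 49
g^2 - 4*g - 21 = (g - 7)*(g + 3)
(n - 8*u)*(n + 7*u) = n^2 - n*u - 56*u^2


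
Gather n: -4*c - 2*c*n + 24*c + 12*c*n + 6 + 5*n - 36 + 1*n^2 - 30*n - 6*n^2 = 20*c - 5*n^2 + n*(10*c - 25) - 30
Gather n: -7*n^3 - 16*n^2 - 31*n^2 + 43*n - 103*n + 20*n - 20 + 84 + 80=-7*n^3 - 47*n^2 - 40*n + 144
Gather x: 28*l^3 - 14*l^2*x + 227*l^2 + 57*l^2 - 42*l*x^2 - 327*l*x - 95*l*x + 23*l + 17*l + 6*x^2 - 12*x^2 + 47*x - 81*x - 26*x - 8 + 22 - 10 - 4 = 28*l^3 + 284*l^2 + 40*l + x^2*(-42*l - 6) + x*(-14*l^2 - 422*l - 60)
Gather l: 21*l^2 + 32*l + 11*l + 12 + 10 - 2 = 21*l^2 + 43*l + 20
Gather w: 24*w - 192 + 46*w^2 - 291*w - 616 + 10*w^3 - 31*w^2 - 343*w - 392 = 10*w^3 + 15*w^2 - 610*w - 1200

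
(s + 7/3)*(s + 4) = s^2 + 19*s/3 + 28/3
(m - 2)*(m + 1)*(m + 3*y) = m^3 + 3*m^2*y - m^2 - 3*m*y - 2*m - 6*y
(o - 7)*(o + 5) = o^2 - 2*o - 35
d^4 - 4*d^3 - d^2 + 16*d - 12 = (d - 3)*(d - 2)*(d - 1)*(d + 2)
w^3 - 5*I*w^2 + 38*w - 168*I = (w - 7*I)*(w - 4*I)*(w + 6*I)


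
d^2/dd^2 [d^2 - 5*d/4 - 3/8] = 2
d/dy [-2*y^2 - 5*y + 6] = -4*y - 5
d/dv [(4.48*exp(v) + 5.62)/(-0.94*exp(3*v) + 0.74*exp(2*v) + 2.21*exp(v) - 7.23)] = (8.4224*exp(3*v) + 12.5332*exp(2*v) - 8.3176*exp(v) - 44.8106)*exp(v)/(0.8836*exp(6*v) - 1.3912*exp(5*v) - 3.6072*exp(4*v) + 16.8632*exp(3*v) - 5.8163*exp(2*v) - 31.9566*exp(v) + 52.2729)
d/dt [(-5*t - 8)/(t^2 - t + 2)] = (-5*t^2 + 5*t + (2*t - 1)*(5*t + 8) - 10)/(t^2 - t + 2)^2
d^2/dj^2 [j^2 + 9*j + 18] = 2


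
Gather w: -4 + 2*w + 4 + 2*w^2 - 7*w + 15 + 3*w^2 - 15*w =5*w^2 - 20*w + 15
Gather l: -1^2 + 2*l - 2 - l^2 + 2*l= -l^2 + 4*l - 3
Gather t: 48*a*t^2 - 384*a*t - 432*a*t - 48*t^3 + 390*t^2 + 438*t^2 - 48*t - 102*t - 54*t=-48*t^3 + t^2*(48*a + 828) + t*(-816*a - 204)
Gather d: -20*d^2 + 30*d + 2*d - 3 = -20*d^2 + 32*d - 3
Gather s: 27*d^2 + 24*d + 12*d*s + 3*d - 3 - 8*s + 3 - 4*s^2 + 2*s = 27*d^2 + 27*d - 4*s^2 + s*(12*d - 6)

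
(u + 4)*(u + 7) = u^2 + 11*u + 28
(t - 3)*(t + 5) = t^2 + 2*t - 15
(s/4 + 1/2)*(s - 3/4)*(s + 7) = s^3/4 + 33*s^2/16 + 29*s/16 - 21/8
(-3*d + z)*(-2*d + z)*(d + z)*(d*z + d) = 6*d^4*z + 6*d^4 + d^3*z^2 + d^3*z - 4*d^2*z^3 - 4*d^2*z^2 + d*z^4 + d*z^3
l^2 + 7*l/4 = l*(l + 7/4)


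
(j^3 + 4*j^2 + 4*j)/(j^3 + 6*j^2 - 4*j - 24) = j*(j + 2)/(j^2 + 4*j - 12)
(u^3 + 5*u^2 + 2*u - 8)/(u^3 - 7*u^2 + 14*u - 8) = (u^2 + 6*u + 8)/(u^2 - 6*u + 8)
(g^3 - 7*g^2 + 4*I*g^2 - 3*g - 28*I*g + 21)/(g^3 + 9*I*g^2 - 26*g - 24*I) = (g^2 + g*(-7 + I) - 7*I)/(g^2 + 6*I*g - 8)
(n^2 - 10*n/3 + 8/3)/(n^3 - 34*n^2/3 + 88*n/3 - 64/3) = 1/(n - 8)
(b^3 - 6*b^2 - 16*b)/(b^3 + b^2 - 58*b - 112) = b/(b + 7)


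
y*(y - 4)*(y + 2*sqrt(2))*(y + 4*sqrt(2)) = y^4 - 4*y^3 + 6*sqrt(2)*y^3 - 24*sqrt(2)*y^2 + 16*y^2 - 64*y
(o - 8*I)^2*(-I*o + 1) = -I*o^3 - 15*o^2 + 48*I*o - 64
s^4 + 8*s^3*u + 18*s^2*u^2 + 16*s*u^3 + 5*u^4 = (s + u)^3*(s + 5*u)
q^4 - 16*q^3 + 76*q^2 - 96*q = q*(q - 8)*(q - 6)*(q - 2)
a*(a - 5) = a^2 - 5*a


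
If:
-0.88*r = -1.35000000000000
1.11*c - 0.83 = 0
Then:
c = 0.75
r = 1.53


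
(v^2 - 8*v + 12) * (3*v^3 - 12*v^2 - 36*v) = 3*v^5 - 36*v^4 + 96*v^3 + 144*v^2 - 432*v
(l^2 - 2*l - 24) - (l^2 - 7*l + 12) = 5*l - 36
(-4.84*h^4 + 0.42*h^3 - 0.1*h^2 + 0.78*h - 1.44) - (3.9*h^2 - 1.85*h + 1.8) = -4.84*h^4 + 0.42*h^3 - 4.0*h^2 + 2.63*h - 3.24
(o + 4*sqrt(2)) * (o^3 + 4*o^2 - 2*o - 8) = o^4 + 4*o^3 + 4*sqrt(2)*o^3 - 2*o^2 + 16*sqrt(2)*o^2 - 8*sqrt(2)*o - 8*o - 32*sqrt(2)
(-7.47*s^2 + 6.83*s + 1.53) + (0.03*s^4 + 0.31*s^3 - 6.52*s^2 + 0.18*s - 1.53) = 0.03*s^4 + 0.31*s^3 - 13.99*s^2 + 7.01*s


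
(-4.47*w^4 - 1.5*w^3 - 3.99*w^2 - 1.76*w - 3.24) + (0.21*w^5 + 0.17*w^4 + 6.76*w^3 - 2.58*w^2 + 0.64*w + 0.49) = 0.21*w^5 - 4.3*w^4 + 5.26*w^3 - 6.57*w^2 - 1.12*w - 2.75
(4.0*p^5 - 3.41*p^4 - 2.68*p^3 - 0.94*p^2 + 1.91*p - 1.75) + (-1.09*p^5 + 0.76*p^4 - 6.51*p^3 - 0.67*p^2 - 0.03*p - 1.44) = 2.91*p^5 - 2.65*p^4 - 9.19*p^3 - 1.61*p^2 + 1.88*p - 3.19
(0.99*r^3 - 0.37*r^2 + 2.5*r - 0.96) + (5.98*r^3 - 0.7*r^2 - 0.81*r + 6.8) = 6.97*r^3 - 1.07*r^2 + 1.69*r + 5.84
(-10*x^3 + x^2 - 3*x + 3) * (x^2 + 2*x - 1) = -10*x^5 - 19*x^4 + 9*x^3 - 4*x^2 + 9*x - 3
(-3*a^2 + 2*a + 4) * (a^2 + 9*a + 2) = -3*a^4 - 25*a^3 + 16*a^2 + 40*a + 8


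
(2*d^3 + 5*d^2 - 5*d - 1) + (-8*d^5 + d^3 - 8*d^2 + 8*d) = -8*d^5 + 3*d^3 - 3*d^2 + 3*d - 1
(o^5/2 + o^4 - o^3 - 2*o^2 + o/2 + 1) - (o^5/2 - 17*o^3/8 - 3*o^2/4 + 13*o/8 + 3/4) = o^4 + 9*o^3/8 - 5*o^2/4 - 9*o/8 + 1/4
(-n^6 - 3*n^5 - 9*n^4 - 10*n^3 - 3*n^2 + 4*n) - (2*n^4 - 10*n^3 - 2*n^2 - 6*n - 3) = -n^6 - 3*n^5 - 11*n^4 - n^2 + 10*n + 3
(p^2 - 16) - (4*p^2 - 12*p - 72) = -3*p^2 + 12*p + 56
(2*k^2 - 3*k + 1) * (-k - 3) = -2*k^3 - 3*k^2 + 8*k - 3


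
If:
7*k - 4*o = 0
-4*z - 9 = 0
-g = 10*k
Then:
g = -40*o/7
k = 4*o/7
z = -9/4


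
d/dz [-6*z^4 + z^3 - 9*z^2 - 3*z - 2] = -24*z^3 + 3*z^2 - 18*z - 3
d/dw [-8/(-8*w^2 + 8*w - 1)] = 64*(1 - 2*w)/(8*w^2 - 8*w + 1)^2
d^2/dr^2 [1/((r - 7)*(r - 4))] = 2*((r - 7)^2 + (r - 7)*(r - 4) + (r - 4)^2)/((r - 7)^3*(r - 4)^3)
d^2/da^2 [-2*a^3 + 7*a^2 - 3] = 14 - 12*a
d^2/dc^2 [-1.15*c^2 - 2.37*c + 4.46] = -2.30000000000000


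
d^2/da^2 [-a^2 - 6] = -2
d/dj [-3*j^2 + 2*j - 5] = 2 - 6*j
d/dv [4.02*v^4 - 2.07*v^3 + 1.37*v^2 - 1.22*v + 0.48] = 16.08*v^3 - 6.21*v^2 + 2.74*v - 1.22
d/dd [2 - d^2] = -2*d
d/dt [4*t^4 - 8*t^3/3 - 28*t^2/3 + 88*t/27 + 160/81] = 16*t^3 - 8*t^2 - 56*t/3 + 88/27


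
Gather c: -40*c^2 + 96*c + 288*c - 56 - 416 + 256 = -40*c^2 + 384*c - 216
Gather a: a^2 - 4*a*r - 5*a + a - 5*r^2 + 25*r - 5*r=a^2 + a*(-4*r - 4) - 5*r^2 + 20*r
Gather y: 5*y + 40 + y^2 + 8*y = y^2 + 13*y + 40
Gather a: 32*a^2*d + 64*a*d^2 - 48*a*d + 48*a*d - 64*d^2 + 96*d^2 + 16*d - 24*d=32*a^2*d + 64*a*d^2 + 32*d^2 - 8*d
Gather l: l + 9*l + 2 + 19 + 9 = 10*l + 30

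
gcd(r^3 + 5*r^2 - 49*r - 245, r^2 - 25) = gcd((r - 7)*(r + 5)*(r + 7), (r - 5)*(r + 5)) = r + 5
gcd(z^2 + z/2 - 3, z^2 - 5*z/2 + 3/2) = z - 3/2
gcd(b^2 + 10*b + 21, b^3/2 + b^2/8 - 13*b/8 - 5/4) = 1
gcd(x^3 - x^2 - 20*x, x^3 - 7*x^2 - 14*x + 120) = x^2 - x - 20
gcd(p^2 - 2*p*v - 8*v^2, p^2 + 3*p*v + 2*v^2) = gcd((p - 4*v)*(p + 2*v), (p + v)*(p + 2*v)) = p + 2*v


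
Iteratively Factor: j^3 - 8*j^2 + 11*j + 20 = (j - 4)*(j^2 - 4*j - 5) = (j - 4)*(j + 1)*(j - 5)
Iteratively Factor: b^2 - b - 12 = (b - 4)*(b + 3)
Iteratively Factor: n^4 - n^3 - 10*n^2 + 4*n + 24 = (n + 2)*(n^3 - 3*n^2 - 4*n + 12) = (n - 3)*(n + 2)*(n^2 - 4) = (n - 3)*(n + 2)^2*(n - 2)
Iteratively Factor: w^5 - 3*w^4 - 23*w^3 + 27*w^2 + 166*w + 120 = (w - 5)*(w^4 + 2*w^3 - 13*w^2 - 38*w - 24) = (w - 5)*(w + 2)*(w^3 - 13*w - 12) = (w - 5)*(w + 1)*(w + 2)*(w^2 - w - 12) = (w - 5)*(w + 1)*(w + 2)*(w + 3)*(w - 4)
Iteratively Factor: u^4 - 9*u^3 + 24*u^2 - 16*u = (u - 4)*(u^3 - 5*u^2 + 4*u) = (u - 4)*(u - 1)*(u^2 - 4*u) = u*(u - 4)*(u - 1)*(u - 4)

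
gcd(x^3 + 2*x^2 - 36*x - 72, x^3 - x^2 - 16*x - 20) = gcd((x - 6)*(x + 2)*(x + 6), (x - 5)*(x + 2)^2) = x + 2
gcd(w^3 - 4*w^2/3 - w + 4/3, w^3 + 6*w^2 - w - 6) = w^2 - 1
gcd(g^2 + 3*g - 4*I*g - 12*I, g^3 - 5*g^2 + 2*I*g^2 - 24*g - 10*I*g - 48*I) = g + 3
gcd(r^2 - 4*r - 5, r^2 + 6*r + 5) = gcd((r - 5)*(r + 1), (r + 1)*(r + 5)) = r + 1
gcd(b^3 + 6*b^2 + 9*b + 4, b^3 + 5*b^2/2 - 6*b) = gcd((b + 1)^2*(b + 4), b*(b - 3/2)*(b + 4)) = b + 4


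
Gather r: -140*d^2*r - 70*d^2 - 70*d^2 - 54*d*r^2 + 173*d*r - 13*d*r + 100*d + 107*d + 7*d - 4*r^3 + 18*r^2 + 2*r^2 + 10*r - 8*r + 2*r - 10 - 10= -140*d^2 + 214*d - 4*r^3 + r^2*(20 - 54*d) + r*(-140*d^2 + 160*d + 4) - 20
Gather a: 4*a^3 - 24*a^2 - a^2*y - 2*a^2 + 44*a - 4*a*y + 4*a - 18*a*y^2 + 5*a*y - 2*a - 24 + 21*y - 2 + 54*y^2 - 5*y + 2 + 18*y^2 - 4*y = 4*a^3 + a^2*(-y - 26) + a*(-18*y^2 + y + 46) + 72*y^2 + 12*y - 24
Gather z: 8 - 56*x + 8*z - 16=-56*x + 8*z - 8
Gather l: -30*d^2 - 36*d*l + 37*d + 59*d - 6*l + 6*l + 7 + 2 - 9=-30*d^2 - 36*d*l + 96*d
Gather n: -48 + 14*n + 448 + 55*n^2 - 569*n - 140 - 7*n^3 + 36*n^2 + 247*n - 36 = -7*n^3 + 91*n^2 - 308*n + 224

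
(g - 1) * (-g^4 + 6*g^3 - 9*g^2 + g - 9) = -g^5 + 7*g^4 - 15*g^3 + 10*g^2 - 10*g + 9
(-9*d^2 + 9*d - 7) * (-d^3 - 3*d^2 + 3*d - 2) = 9*d^5 + 18*d^4 - 47*d^3 + 66*d^2 - 39*d + 14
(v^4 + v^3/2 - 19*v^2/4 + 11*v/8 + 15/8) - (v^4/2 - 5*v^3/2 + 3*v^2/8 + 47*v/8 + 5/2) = v^4/2 + 3*v^3 - 41*v^2/8 - 9*v/2 - 5/8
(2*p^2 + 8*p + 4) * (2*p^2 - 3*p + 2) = 4*p^4 + 10*p^3 - 12*p^2 + 4*p + 8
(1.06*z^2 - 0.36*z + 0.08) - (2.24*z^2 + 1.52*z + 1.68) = -1.18*z^2 - 1.88*z - 1.6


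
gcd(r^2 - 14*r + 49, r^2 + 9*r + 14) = 1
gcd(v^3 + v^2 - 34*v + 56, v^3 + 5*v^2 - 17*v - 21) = v + 7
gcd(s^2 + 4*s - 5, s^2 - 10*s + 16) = 1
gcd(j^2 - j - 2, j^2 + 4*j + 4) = 1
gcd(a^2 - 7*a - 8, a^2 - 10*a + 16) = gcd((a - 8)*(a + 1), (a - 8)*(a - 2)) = a - 8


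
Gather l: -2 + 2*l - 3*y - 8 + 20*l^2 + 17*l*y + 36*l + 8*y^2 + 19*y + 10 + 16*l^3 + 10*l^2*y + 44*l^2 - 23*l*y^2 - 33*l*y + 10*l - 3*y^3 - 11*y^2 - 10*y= 16*l^3 + l^2*(10*y + 64) + l*(-23*y^2 - 16*y + 48) - 3*y^3 - 3*y^2 + 6*y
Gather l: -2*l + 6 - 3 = 3 - 2*l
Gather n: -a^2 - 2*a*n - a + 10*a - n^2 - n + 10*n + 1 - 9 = -a^2 + 9*a - n^2 + n*(9 - 2*a) - 8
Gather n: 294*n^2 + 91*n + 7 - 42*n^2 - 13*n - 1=252*n^2 + 78*n + 6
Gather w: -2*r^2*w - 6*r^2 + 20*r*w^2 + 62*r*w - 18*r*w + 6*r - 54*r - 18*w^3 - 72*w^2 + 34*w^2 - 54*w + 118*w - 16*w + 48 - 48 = -6*r^2 - 48*r - 18*w^3 + w^2*(20*r - 38) + w*(-2*r^2 + 44*r + 48)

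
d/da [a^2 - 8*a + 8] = 2*a - 8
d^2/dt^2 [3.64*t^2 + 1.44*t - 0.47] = 7.28000000000000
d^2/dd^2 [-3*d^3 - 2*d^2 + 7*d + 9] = -18*d - 4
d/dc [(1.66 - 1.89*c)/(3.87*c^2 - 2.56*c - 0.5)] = (7.3143*c^2 - 12.8484*c + 5.1946)/(14.9769*c^4 - 19.8144*c^3 + 2.6836*c^2 + 2.56*c + 0.25)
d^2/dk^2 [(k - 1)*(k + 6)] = 2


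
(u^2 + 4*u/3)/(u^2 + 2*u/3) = (3*u + 4)/(3*u + 2)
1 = 1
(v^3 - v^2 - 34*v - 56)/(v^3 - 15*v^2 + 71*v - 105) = (v^2 + 6*v + 8)/(v^2 - 8*v + 15)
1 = 1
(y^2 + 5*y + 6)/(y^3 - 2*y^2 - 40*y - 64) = (y + 3)/(y^2 - 4*y - 32)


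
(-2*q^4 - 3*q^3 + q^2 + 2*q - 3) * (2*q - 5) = -4*q^5 + 4*q^4 + 17*q^3 - q^2 - 16*q + 15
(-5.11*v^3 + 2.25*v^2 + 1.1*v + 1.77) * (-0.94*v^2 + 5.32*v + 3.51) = 4.8034*v^5 - 29.3002*v^4 - 7.0001*v^3 + 12.0857*v^2 + 13.2774*v + 6.2127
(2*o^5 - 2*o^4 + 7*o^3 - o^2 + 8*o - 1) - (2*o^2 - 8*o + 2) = 2*o^5 - 2*o^4 + 7*o^3 - 3*o^2 + 16*o - 3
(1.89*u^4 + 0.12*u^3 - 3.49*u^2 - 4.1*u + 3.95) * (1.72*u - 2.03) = 3.2508*u^5 - 3.6303*u^4 - 6.2464*u^3 + 0.0327000000000002*u^2 + 15.117*u - 8.0185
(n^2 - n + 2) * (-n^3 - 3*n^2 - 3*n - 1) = -n^5 - 2*n^4 - 2*n^3 - 4*n^2 - 5*n - 2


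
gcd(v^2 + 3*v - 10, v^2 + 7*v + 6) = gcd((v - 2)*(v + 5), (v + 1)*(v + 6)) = 1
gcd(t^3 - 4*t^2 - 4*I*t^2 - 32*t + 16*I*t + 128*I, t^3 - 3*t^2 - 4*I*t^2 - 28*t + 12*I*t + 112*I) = t^2 + t*(4 - 4*I) - 16*I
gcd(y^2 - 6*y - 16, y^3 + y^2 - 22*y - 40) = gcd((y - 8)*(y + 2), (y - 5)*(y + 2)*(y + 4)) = y + 2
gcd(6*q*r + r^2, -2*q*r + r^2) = r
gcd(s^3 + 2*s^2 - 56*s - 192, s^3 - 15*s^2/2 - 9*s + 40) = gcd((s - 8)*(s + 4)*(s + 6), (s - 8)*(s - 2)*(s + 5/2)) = s - 8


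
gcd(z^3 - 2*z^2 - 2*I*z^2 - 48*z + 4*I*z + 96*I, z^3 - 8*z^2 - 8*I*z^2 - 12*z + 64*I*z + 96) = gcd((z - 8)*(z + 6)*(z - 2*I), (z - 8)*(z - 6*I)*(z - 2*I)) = z^2 + z*(-8 - 2*I) + 16*I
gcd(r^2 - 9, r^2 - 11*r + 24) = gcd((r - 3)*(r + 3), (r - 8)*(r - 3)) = r - 3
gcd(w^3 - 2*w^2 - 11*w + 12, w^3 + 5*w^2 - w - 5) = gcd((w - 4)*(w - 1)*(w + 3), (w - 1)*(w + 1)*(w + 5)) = w - 1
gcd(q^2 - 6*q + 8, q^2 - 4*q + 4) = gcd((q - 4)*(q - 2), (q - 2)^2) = q - 2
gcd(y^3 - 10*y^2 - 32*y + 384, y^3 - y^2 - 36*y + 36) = y + 6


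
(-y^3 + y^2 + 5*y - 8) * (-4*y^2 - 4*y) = 4*y^5 - 24*y^3 + 12*y^2 + 32*y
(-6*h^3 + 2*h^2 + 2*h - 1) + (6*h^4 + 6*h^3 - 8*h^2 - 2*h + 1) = 6*h^4 - 6*h^2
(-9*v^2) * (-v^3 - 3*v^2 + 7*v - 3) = 9*v^5 + 27*v^4 - 63*v^3 + 27*v^2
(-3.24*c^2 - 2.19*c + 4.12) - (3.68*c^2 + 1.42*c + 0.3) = -6.92*c^2 - 3.61*c + 3.82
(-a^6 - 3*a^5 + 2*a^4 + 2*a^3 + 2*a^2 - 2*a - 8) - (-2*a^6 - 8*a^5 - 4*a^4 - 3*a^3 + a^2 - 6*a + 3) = a^6 + 5*a^5 + 6*a^4 + 5*a^3 + a^2 + 4*a - 11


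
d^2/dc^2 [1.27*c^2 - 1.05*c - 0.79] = 2.54000000000000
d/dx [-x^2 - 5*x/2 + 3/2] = -2*x - 5/2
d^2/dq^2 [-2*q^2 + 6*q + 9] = -4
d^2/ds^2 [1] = 0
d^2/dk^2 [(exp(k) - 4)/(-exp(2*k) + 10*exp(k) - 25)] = (-exp(2*k) - 4*exp(k) + 15)*exp(k)/(exp(4*k) - 20*exp(3*k) + 150*exp(2*k) - 500*exp(k) + 625)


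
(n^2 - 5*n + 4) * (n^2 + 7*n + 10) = n^4 + 2*n^3 - 21*n^2 - 22*n + 40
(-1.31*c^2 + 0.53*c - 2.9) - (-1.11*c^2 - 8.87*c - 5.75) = -0.2*c^2 + 9.4*c + 2.85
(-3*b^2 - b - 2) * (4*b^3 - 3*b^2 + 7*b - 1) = -12*b^5 + 5*b^4 - 26*b^3 + 2*b^2 - 13*b + 2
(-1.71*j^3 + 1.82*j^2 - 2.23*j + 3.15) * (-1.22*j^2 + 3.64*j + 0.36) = 2.0862*j^5 - 8.4448*j^4 + 8.7298*j^3 - 11.305*j^2 + 10.6632*j + 1.134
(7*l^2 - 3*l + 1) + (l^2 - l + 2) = 8*l^2 - 4*l + 3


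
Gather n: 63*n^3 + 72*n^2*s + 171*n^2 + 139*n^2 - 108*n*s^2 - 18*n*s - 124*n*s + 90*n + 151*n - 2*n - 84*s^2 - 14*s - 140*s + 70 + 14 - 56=63*n^3 + n^2*(72*s + 310) + n*(-108*s^2 - 142*s + 239) - 84*s^2 - 154*s + 28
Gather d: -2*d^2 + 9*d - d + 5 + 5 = -2*d^2 + 8*d + 10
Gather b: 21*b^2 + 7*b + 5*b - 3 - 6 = 21*b^2 + 12*b - 9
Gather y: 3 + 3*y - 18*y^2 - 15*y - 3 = -18*y^2 - 12*y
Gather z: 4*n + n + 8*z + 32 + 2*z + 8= 5*n + 10*z + 40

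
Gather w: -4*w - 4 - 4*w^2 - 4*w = -4*w^2 - 8*w - 4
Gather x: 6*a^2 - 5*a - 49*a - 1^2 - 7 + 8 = 6*a^2 - 54*a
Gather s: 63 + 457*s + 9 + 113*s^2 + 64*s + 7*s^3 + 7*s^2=7*s^3 + 120*s^2 + 521*s + 72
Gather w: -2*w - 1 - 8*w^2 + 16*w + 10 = -8*w^2 + 14*w + 9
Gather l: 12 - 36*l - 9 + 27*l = 3 - 9*l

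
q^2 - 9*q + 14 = (q - 7)*(q - 2)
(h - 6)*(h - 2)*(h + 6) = h^3 - 2*h^2 - 36*h + 72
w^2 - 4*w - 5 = (w - 5)*(w + 1)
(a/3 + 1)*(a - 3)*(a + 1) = a^3/3 + a^2/3 - 3*a - 3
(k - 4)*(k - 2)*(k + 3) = k^3 - 3*k^2 - 10*k + 24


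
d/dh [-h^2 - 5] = -2*h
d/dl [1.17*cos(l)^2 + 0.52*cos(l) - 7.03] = -(2.34*cos(l) + 0.52)*sin(l)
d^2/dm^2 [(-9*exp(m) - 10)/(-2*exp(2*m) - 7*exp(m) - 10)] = (36*exp(4*m) + 34*exp(3*m) - 660*exp(2*m) - 940*exp(m) + 200)*exp(m)/(8*exp(6*m) + 84*exp(5*m) + 414*exp(4*m) + 1183*exp(3*m) + 2070*exp(2*m) + 2100*exp(m) + 1000)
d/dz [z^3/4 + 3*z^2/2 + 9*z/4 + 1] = 3*z^2/4 + 3*z + 9/4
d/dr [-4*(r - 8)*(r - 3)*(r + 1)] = -12*r^2 + 80*r - 52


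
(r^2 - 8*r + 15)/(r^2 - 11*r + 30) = (r - 3)/(r - 6)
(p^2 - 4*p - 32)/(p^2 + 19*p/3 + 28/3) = 3*(p - 8)/(3*p + 7)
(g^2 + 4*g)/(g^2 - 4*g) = (g + 4)/(g - 4)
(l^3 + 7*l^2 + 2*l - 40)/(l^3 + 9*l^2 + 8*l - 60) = (l + 4)/(l + 6)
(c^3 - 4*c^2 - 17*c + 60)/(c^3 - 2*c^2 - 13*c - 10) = (c^2 + c - 12)/(c^2 + 3*c + 2)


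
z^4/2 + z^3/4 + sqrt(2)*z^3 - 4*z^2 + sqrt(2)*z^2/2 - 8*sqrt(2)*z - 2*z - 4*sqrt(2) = (z/2 + sqrt(2))*(z + 1/2)*(z - 2*sqrt(2))*(z + 2*sqrt(2))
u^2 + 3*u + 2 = (u + 1)*(u + 2)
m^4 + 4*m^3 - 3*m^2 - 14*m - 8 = (m - 2)*(m + 1)^2*(m + 4)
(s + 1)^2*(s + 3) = s^3 + 5*s^2 + 7*s + 3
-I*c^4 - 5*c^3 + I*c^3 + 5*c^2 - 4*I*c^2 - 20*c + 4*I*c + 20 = (c - 5*I)*(c - 2*I)*(c + 2*I)*(-I*c + I)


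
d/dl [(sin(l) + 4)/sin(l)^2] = -(sin(l) + 8)*cos(l)/sin(l)^3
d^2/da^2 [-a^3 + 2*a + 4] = -6*a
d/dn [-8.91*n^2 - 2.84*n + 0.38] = -17.82*n - 2.84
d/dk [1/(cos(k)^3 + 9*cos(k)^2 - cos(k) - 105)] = (3*cos(k)^2 + 18*cos(k) - 1)*sin(k)/(cos(k)^3 + 9*cos(k)^2 - cos(k) - 105)^2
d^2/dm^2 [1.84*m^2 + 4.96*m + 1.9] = 3.68000000000000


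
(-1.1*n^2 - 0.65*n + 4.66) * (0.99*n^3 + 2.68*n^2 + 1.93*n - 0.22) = -1.089*n^5 - 3.5915*n^4 + 0.7484*n^3 + 11.4763*n^2 + 9.1368*n - 1.0252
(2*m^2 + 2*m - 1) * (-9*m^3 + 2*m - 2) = -18*m^5 - 18*m^4 + 13*m^3 - 6*m + 2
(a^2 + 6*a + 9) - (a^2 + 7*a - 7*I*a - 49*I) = -a + 7*I*a + 9 + 49*I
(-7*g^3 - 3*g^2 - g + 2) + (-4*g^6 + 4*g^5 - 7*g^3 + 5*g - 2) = -4*g^6 + 4*g^5 - 14*g^3 - 3*g^2 + 4*g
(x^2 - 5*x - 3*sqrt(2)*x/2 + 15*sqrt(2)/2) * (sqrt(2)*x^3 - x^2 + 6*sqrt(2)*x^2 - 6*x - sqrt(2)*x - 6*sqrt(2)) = sqrt(2)*x^5 - 4*x^4 + sqrt(2)*x^4 - 59*sqrt(2)*x^3/2 - 4*x^3 + sqrt(2)*x^2/2 + 123*x^2 - 15*sqrt(2)*x + 3*x - 90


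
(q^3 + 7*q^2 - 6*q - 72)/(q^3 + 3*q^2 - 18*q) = (q + 4)/q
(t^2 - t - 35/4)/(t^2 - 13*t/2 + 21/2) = (t + 5/2)/(t - 3)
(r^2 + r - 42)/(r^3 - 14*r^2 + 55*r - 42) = (r + 7)/(r^2 - 8*r + 7)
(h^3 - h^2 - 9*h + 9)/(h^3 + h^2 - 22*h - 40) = (h^3 - h^2 - 9*h + 9)/(h^3 + h^2 - 22*h - 40)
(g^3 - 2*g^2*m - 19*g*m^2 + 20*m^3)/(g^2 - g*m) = g - m - 20*m^2/g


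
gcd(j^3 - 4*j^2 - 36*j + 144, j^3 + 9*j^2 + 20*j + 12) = j + 6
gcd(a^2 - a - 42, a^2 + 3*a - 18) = a + 6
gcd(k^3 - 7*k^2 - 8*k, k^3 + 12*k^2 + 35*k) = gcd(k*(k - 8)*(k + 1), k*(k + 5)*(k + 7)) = k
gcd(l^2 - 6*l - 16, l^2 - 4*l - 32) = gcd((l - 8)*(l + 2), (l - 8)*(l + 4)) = l - 8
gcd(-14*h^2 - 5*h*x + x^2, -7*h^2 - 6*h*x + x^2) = -7*h + x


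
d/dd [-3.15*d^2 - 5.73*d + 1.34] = -6.3*d - 5.73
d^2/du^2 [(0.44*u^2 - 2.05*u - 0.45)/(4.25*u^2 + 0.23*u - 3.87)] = (-7.105427357601e-15*u^4 - 74.91645*u^3 - 5.34734999999999*u^2 - 204.9435*u - 5.320098)/(76.765625*u^6 + 12.463125*u^5 - 209.03115*u^4 - 22.685383*u^3 + 190.341306*u^2 + 10.334061*u - 57.960603)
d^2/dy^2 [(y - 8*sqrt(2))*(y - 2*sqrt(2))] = 2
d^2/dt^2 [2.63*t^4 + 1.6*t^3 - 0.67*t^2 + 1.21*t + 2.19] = 31.56*t^2 + 9.6*t - 1.34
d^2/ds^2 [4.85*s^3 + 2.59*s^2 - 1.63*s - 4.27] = 29.1*s + 5.18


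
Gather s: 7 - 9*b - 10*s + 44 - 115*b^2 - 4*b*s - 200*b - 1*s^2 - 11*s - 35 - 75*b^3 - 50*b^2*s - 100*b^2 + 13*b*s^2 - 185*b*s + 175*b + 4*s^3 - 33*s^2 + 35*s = -75*b^3 - 215*b^2 - 34*b + 4*s^3 + s^2*(13*b - 34) + s*(-50*b^2 - 189*b + 14) + 16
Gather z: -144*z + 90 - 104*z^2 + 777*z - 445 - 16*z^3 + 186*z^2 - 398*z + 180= -16*z^3 + 82*z^2 + 235*z - 175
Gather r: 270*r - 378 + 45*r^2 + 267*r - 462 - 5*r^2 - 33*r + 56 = 40*r^2 + 504*r - 784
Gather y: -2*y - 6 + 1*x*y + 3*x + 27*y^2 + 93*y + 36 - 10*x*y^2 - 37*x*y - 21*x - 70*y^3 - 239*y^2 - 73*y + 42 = -18*x - 70*y^3 + y^2*(-10*x - 212) + y*(18 - 36*x) + 72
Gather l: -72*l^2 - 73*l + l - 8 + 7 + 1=-72*l^2 - 72*l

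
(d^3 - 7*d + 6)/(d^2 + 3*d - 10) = (d^2 + 2*d - 3)/(d + 5)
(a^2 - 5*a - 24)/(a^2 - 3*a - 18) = (a - 8)/(a - 6)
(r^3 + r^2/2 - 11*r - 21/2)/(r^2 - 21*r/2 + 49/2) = (r^2 + 4*r + 3)/(r - 7)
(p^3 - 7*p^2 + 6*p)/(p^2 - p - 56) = p*(-p^2 + 7*p - 6)/(-p^2 + p + 56)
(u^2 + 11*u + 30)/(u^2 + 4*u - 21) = (u^2 + 11*u + 30)/(u^2 + 4*u - 21)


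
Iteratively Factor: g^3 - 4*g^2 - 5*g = (g - 5)*(g^2 + g) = (g - 5)*(g + 1)*(g)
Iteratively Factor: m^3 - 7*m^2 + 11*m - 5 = (m - 1)*(m^2 - 6*m + 5) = (m - 1)^2*(m - 5)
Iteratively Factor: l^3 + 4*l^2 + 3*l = (l)*(l^2 + 4*l + 3) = l*(l + 3)*(l + 1)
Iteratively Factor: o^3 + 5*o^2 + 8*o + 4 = (o + 2)*(o^2 + 3*o + 2) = (o + 1)*(o + 2)*(o + 2)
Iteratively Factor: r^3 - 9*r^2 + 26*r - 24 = (r - 3)*(r^2 - 6*r + 8) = (r - 3)*(r - 2)*(r - 4)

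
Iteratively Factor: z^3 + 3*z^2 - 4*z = (z + 4)*(z^2 - z) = z*(z + 4)*(z - 1)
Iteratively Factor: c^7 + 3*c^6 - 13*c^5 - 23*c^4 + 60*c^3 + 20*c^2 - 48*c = (c - 2)*(c^6 + 5*c^5 - 3*c^4 - 29*c^3 + 2*c^2 + 24*c) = (c - 2)^2*(c^5 + 7*c^4 + 11*c^3 - 7*c^2 - 12*c) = (c - 2)^2*(c - 1)*(c^4 + 8*c^3 + 19*c^2 + 12*c) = (c - 2)^2*(c - 1)*(c + 3)*(c^3 + 5*c^2 + 4*c) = (c - 2)^2*(c - 1)*(c + 3)*(c + 4)*(c^2 + c) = c*(c - 2)^2*(c - 1)*(c + 3)*(c + 4)*(c + 1)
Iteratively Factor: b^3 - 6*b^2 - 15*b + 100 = (b - 5)*(b^2 - b - 20) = (b - 5)^2*(b + 4)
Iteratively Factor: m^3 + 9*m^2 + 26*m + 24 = (m + 4)*(m^2 + 5*m + 6) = (m + 3)*(m + 4)*(m + 2)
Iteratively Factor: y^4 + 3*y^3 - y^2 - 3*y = (y + 1)*(y^3 + 2*y^2 - 3*y) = (y - 1)*(y + 1)*(y^2 + 3*y) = (y - 1)*(y + 1)*(y + 3)*(y)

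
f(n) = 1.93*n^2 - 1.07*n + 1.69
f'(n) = 3.86*n - 1.07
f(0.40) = 1.57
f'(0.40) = 0.47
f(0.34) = 1.55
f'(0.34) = 0.24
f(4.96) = 43.86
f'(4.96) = 18.08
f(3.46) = 21.09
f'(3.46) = 12.29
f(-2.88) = 20.78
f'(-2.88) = -12.19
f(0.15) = 1.57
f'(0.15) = -0.49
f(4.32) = 33.09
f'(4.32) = 15.61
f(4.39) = 34.19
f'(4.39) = 15.88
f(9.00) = 148.39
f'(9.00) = 33.67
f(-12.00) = 292.45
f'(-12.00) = -47.39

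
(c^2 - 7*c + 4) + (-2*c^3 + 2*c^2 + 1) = -2*c^3 + 3*c^2 - 7*c + 5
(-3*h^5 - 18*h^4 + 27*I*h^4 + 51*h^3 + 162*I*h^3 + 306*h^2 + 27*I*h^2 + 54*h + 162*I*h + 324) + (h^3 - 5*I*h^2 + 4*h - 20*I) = -3*h^5 - 18*h^4 + 27*I*h^4 + 52*h^3 + 162*I*h^3 + 306*h^2 + 22*I*h^2 + 58*h + 162*I*h + 324 - 20*I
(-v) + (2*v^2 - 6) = 2*v^2 - v - 6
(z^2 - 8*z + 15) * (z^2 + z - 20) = z^4 - 7*z^3 - 13*z^2 + 175*z - 300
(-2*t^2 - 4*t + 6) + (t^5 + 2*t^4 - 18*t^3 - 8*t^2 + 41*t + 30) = t^5 + 2*t^4 - 18*t^3 - 10*t^2 + 37*t + 36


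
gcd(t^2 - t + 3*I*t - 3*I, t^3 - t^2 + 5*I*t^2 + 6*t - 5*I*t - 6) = t - 1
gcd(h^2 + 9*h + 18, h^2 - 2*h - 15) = h + 3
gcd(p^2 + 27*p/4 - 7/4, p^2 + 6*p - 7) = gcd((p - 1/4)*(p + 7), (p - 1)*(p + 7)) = p + 7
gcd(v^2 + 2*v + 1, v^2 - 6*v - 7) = v + 1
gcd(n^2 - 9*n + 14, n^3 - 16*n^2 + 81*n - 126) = n - 7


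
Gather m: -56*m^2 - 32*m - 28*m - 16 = -56*m^2 - 60*m - 16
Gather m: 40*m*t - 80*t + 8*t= 40*m*t - 72*t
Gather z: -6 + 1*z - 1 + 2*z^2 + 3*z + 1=2*z^2 + 4*z - 6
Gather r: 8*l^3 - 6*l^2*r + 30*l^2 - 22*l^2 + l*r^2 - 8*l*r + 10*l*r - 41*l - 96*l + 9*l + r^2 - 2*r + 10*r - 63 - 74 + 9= 8*l^3 + 8*l^2 - 128*l + r^2*(l + 1) + r*(-6*l^2 + 2*l + 8) - 128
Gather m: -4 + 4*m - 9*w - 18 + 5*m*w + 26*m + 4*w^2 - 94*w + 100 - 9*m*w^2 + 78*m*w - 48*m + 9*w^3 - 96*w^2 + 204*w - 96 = m*(-9*w^2 + 83*w - 18) + 9*w^3 - 92*w^2 + 101*w - 18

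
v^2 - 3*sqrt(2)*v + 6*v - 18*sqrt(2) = (v + 6)*(v - 3*sqrt(2))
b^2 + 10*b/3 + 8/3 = (b + 4/3)*(b + 2)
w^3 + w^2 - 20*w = w*(w - 4)*(w + 5)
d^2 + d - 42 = (d - 6)*(d + 7)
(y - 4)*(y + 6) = y^2 + 2*y - 24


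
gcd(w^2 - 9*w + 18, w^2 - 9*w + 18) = w^2 - 9*w + 18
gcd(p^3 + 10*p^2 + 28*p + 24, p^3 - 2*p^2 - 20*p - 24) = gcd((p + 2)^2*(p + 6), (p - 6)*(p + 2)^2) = p^2 + 4*p + 4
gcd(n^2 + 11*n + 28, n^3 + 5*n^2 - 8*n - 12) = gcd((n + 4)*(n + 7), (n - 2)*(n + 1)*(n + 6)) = 1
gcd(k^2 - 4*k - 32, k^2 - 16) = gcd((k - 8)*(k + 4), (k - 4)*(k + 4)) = k + 4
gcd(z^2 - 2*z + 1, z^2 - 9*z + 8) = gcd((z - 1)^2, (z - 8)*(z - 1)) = z - 1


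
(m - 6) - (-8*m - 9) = 9*m + 3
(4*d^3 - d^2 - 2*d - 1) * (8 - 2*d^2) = -8*d^5 + 2*d^4 + 36*d^3 - 6*d^2 - 16*d - 8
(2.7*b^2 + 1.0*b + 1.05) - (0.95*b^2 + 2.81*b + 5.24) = 1.75*b^2 - 1.81*b - 4.19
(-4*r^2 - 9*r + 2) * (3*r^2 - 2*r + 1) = -12*r^4 - 19*r^3 + 20*r^2 - 13*r + 2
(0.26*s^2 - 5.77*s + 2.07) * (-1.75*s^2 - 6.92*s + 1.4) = -0.455*s^4 + 8.2983*s^3 + 36.6699*s^2 - 22.4024*s + 2.898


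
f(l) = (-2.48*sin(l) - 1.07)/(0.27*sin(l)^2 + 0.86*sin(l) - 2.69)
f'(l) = (-0.54*sin(l)*cos(l) - 0.86*cos(l))*(-2.48*sin(l) - 1.07)/(0.27*sin(l)^2 + 0.86*sin(l) - 2.69)^2 - 2.48*cos(l)/(0.27*sin(l)^2 + 0.86*sin(l) - 2.69) = (0.6696*sin(l)^2 + 0.5778*sin(l) + 7.5914)*cos(l)/(0.0729*sin(l)^4 + 0.4644*sin(l)^3 - 0.713*sin(l)^2 - 4.6268*sin(l) + 7.2361)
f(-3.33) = 0.61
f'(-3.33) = -1.20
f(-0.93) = -0.29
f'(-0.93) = 0.44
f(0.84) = 1.54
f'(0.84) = 1.55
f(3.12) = 0.42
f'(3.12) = -1.07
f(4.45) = -0.41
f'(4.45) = -0.19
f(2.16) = 1.75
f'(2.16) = -1.48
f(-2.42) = -0.18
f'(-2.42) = -0.57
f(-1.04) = -0.33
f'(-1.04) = 0.37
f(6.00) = 0.13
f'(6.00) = 0.85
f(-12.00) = 1.12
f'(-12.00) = 1.48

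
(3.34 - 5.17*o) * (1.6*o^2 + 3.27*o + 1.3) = -8.272*o^3 - 11.5619*o^2 + 4.2008*o + 4.342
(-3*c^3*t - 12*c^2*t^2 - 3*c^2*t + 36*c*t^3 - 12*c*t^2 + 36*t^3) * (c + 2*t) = -3*c^4*t - 18*c^3*t^2 - 3*c^3*t + 12*c^2*t^3 - 18*c^2*t^2 + 72*c*t^4 + 12*c*t^3 + 72*t^4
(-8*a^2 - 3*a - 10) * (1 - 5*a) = 40*a^3 + 7*a^2 + 47*a - 10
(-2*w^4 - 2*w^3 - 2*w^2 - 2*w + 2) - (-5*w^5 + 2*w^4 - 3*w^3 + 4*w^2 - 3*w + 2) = 5*w^5 - 4*w^4 + w^3 - 6*w^2 + w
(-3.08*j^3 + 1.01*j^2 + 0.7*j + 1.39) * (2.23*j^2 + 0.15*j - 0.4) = -6.8684*j^5 + 1.7903*j^4 + 2.9445*j^3 + 2.8007*j^2 - 0.0715*j - 0.556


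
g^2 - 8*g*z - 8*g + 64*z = (g - 8)*(g - 8*z)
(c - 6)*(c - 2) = c^2 - 8*c + 12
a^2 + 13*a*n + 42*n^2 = (a + 6*n)*(a + 7*n)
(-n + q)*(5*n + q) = -5*n^2 + 4*n*q + q^2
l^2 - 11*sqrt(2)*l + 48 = (l - 8*sqrt(2))*(l - 3*sqrt(2))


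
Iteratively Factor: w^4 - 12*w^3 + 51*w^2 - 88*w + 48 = (w - 4)*(w^3 - 8*w^2 + 19*w - 12) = (w - 4)*(w - 3)*(w^2 - 5*w + 4) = (w - 4)^2*(w - 3)*(w - 1)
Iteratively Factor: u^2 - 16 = (u - 4)*(u + 4)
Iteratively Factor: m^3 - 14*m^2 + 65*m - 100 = (m - 5)*(m^2 - 9*m + 20) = (m - 5)*(m - 4)*(m - 5)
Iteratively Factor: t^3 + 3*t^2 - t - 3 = (t + 3)*(t^2 - 1) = (t - 1)*(t + 3)*(t + 1)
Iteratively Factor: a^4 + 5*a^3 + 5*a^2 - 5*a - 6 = (a + 3)*(a^3 + 2*a^2 - a - 2) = (a + 2)*(a + 3)*(a^2 - 1) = (a + 1)*(a + 2)*(a + 3)*(a - 1)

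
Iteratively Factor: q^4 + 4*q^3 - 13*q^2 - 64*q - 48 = (q + 3)*(q^3 + q^2 - 16*q - 16) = (q - 4)*(q + 3)*(q^2 + 5*q + 4) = (q - 4)*(q + 1)*(q + 3)*(q + 4)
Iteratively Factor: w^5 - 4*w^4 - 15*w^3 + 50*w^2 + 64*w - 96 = (w + 3)*(w^4 - 7*w^3 + 6*w^2 + 32*w - 32) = (w - 4)*(w + 3)*(w^3 - 3*w^2 - 6*w + 8) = (w - 4)^2*(w + 3)*(w^2 + w - 2) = (w - 4)^2*(w + 2)*(w + 3)*(w - 1)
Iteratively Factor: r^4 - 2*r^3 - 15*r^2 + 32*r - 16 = (r - 1)*(r^3 - r^2 - 16*r + 16) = (r - 1)^2*(r^2 - 16) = (r - 1)^2*(r + 4)*(r - 4)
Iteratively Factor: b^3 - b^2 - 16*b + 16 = (b - 1)*(b^2 - 16) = (b - 1)*(b + 4)*(b - 4)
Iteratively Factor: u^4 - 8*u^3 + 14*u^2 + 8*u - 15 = (u - 3)*(u^3 - 5*u^2 - u + 5) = (u - 3)*(u - 1)*(u^2 - 4*u - 5) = (u - 5)*(u - 3)*(u - 1)*(u + 1)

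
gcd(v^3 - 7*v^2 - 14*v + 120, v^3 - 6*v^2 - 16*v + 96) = v^2 - 2*v - 24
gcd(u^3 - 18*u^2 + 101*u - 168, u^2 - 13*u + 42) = u - 7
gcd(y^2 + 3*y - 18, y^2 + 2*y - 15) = y - 3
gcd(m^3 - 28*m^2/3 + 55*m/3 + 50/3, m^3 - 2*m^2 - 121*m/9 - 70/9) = m^2 - 13*m/3 - 10/3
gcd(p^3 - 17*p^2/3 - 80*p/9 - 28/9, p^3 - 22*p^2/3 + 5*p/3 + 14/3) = p^2 - 19*p/3 - 14/3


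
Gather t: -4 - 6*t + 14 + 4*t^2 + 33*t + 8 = 4*t^2 + 27*t + 18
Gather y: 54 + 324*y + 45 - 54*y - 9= 270*y + 90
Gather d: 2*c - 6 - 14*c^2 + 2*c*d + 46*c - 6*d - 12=-14*c^2 + 48*c + d*(2*c - 6) - 18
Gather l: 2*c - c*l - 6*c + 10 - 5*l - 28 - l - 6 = -4*c + l*(-c - 6) - 24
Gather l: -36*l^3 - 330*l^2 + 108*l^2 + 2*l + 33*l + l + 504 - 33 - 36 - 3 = -36*l^3 - 222*l^2 + 36*l + 432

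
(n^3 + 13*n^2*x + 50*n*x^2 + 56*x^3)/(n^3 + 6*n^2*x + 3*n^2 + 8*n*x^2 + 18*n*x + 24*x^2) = (n + 7*x)/(n + 3)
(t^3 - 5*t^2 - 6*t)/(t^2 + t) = t - 6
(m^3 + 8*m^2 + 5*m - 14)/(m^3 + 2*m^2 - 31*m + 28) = (m + 2)/(m - 4)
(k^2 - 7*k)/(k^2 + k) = (k - 7)/(k + 1)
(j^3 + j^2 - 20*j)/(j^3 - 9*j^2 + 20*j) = (j + 5)/(j - 5)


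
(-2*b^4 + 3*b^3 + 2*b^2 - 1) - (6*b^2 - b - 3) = -2*b^4 + 3*b^3 - 4*b^2 + b + 2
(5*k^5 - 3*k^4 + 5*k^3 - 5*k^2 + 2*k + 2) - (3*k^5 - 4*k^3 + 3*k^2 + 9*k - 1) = 2*k^5 - 3*k^4 + 9*k^3 - 8*k^2 - 7*k + 3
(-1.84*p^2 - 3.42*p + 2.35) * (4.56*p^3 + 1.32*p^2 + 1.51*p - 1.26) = -8.3904*p^5 - 18.024*p^4 + 3.4232*p^3 + 0.2562*p^2 + 7.8577*p - 2.961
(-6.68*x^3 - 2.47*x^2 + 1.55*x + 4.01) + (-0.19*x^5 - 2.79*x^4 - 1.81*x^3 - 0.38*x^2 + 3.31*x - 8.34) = -0.19*x^5 - 2.79*x^4 - 8.49*x^3 - 2.85*x^2 + 4.86*x - 4.33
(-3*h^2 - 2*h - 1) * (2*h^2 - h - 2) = -6*h^4 - h^3 + 6*h^2 + 5*h + 2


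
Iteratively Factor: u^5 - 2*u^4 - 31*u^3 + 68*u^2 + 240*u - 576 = (u - 4)*(u^4 + 2*u^3 - 23*u^2 - 24*u + 144) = (u - 4)*(u - 3)*(u^3 + 5*u^2 - 8*u - 48) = (u - 4)*(u - 3)^2*(u^2 + 8*u + 16) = (u - 4)*(u - 3)^2*(u + 4)*(u + 4)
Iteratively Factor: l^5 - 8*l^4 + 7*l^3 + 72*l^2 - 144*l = (l - 4)*(l^4 - 4*l^3 - 9*l^2 + 36*l) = l*(l - 4)*(l^3 - 4*l^2 - 9*l + 36) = l*(l - 4)^2*(l^2 - 9) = l*(l - 4)^2*(l + 3)*(l - 3)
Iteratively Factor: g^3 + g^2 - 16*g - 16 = (g - 4)*(g^2 + 5*g + 4) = (g - 4)*(g + 1)*(g + 4)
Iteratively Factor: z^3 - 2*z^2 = (z - 2)*(z^2) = z*(z - 2)*(z)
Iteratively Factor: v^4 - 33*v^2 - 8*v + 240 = (v + 4)*(v^3 - 4*v^2 - 17*v + 60) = (v + 4)^2*(v^2 - 8*v + 15) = (v - 3)*(v + 4)^2*(v - 5)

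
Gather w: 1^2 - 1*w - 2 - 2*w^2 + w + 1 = -2*w^2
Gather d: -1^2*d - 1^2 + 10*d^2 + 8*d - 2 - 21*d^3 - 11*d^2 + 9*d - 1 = -21*d^3 - d^2 + 16*d - 4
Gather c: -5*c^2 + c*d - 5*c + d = -5*c^2 + c*(d - 5) + d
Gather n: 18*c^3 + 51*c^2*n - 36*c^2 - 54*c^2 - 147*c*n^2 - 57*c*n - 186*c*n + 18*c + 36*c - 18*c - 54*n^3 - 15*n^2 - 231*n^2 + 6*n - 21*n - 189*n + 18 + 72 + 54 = 18*c^3 - 90*c^2 + 36*c - 54*n^3 + n^2*(-147*c - 246) + n*(51*c^2 - 243*c - 204) + 144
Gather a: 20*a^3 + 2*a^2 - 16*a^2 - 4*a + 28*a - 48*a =20*a^3 - 14*a^2 - 24*a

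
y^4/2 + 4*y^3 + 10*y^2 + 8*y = y*(y/2 + 1)*(y + 2)*(y + 4)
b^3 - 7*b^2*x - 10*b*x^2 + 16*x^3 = (b - 8*x)*(b - x)*(b + 2*x)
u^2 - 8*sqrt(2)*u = u*(u - 8*sqrt(2))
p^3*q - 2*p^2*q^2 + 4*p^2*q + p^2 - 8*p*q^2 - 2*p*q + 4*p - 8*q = (p + 4)*(p - 2*q)*(p*q + 1)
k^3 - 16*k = k*(k - 4)*(k + 4)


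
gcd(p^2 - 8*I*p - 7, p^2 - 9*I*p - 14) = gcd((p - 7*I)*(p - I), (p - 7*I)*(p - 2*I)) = p - 7*I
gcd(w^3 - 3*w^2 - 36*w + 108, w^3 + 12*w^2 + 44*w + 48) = w + 6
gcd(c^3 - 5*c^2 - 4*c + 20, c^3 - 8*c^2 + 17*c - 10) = c^2 - 7*c + 10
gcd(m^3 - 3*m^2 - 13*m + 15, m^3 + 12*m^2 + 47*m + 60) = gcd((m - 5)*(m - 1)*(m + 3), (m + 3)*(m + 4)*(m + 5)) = m + 3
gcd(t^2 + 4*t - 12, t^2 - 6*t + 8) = t - 2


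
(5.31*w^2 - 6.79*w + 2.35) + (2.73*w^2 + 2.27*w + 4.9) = 8.04*w^2 - 4.52*w + 7.25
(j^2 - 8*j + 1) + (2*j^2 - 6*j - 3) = 3*j^2 - 14*j - 2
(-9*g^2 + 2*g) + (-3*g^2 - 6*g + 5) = -12*g^2 - 4*g + 5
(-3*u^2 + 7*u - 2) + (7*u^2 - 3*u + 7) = 4*u^2 + 4*u + 5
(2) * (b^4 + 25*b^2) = 2*b^4 + 50*b^2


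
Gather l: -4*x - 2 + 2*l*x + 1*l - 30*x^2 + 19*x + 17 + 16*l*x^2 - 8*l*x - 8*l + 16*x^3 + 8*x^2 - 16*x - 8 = l*(16*x^2 - 6*x - 7) + 16*x^3 - 22*x^2 - x + 7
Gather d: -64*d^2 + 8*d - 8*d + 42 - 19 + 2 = 25 - 64*d^2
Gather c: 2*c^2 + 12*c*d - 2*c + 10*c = 2*c^2 + c*(12*d + 8)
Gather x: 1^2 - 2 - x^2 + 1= -x^2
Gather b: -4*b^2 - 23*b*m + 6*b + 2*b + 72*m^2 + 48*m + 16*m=-4*b^2 + b*(8 - 23*m) + 72*m^2 + 64*m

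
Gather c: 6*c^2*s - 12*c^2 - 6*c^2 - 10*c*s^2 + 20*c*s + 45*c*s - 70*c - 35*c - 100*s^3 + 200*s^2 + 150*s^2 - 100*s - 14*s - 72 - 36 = c^2*(6*s - 18) + c*(-10*s^2 + 65*s - 105) - 100*s^3 + 350*s^2 - 114*s - 108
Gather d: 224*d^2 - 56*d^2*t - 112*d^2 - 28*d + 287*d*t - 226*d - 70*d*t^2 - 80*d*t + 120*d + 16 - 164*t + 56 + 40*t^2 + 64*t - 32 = d^2*(112 - 56*t) + d*(-70*t^2 + 207*t - 134) + 40*t^2 - 100*t + 40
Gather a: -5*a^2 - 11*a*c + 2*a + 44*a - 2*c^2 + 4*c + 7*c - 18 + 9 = -5*a^2 + a*(46 - 11*c) - 2*c^2 + 11*c - 9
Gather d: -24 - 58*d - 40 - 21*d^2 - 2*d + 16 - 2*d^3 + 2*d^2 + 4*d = -2*d^3 - 19*d^2 - 56*d - 48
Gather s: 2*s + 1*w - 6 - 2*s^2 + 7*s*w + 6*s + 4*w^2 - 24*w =-2*s^2 + s*(7*w + 8) + 4*w^2 - 23*w - 6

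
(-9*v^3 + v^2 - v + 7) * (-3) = 27*v^3 - 3*v^2 + 3*v - 21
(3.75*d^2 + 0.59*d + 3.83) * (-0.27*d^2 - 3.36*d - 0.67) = -1.0125*d^4 - 12.7593*d^3 - 5.529*d^2 - 13.2641*d - 2.5661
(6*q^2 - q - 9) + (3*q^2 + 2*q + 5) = 9*q^2 + q - 4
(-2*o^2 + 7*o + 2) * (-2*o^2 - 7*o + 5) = 4*o^4 - 63*o^2 + 21*o + 10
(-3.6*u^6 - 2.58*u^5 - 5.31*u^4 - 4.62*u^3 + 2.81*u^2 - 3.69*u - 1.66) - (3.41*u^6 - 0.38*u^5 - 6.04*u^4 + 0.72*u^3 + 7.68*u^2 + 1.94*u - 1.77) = -7.01*u^6 - 2.2*u^5 + 0.73*u^4 - 5.34*u^3 - 4.87*u^2 - 5.63*u + 0.11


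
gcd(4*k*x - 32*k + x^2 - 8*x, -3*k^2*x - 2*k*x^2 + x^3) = 1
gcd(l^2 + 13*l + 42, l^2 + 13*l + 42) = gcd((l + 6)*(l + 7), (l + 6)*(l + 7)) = l^2 + 13*l + 42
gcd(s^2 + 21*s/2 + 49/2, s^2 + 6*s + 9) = 1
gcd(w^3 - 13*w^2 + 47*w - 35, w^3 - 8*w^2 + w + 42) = w - 7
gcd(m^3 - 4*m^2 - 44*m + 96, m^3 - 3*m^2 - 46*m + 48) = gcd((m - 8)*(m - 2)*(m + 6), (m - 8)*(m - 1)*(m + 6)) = m^2 - 2*m - 48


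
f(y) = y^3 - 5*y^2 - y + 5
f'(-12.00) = 551.00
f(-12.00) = -2431.00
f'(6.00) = 47.00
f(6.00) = 35.00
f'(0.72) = -6.64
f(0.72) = 2.06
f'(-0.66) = 6.91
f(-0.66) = 3.19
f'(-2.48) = 42.25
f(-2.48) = -38.52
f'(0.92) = -7.66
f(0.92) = 0.63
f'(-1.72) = 25.08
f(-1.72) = -13.16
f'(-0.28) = 2.04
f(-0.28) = 4.87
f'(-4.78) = 115.35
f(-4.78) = -213.68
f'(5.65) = 38.27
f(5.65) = 20.10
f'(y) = 3*y^2 - 10*y - 1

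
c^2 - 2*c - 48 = (c - 8)*(c + 6)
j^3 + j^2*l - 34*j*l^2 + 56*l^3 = (j - 4*l)*(j - 2*l)*(j + 7*l)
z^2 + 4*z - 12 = (z - 2)*(z + 6)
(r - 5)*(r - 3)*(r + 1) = r^3 - 7*r^2 + 7*r + 15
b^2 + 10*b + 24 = (b + 4)*(b + 6)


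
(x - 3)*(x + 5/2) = x^2 - x/2 - 15/2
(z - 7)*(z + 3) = z^2 - 4*z - 21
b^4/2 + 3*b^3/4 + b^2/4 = b^2*(b/2 + 1/2)*(b + 1/2)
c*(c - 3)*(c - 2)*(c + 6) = c^4 + c^3 - 24*c^2 + 36*c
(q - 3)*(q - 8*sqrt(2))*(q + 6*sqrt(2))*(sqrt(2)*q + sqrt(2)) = sqrt(2)*q^4 - 4*q^3 - 2*sqrt(2)*q^3 - 99*sqrt(2)*q^2 + 8*q^2 + 12*q + 192*sqrt(2)*q + 288*sqrt(2)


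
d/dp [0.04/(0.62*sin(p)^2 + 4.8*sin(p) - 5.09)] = -(0.0496*sin(p) + 0.192)*cos(p)/(0.62*sin(p)^2 + 4.8*sin(p) - 5.09)^2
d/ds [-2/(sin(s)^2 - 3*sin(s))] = 2*(2*sin(s) - 3)*cos(s)/((sin(s) - 3)^2*sin(s)^2)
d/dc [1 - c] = -1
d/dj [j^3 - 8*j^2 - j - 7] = 3*j^2 - 16*j - 1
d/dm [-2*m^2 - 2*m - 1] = -4*m - 2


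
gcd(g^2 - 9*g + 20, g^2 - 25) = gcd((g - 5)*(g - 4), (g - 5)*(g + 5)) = g - 5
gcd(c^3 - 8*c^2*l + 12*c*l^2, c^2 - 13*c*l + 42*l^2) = c - 6*l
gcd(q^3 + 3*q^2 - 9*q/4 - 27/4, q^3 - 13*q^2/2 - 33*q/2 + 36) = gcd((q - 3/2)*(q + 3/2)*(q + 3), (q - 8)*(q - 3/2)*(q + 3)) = q^2 + 3*q/2 - 9/2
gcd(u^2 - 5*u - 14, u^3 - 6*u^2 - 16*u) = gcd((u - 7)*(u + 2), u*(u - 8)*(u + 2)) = u + 2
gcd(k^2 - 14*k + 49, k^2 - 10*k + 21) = k - 7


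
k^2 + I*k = k*(k + I)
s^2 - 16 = (s - 4)*(s + 4)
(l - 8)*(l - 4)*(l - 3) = l^3 - 15*l^2 + 68*l - 96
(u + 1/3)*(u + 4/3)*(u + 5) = u^3 + 20*u^2/3 + 79*u/9 + 20/9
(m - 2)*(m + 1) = m^2 - m - 2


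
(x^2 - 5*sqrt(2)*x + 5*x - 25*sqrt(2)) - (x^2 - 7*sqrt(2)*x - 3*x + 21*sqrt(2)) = 2*sqrt(2)*x + 8*x - 46*sqrt(2)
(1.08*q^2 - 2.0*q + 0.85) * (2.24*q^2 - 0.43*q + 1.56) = 2.4192*q^4 - 4.9444*q^3 + 4.4488*q^2 - 3.4855*q + 1.326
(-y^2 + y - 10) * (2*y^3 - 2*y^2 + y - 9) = -2*y^5 + 4*y^4 - 23*y^3 + 30*y^2 - 19*y + 90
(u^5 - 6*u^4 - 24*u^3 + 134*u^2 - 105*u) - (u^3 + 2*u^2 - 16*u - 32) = u^5 - 6*u^4 - 25*u^3 + 132*u^2 - 89*u + 32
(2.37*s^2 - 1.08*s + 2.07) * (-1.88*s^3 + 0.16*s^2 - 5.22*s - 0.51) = -4.4556*s^5 + 2.4096*s^4 - 16.4358*s^3 + 4.7601*s^2 - 10.2546*s - 1.0557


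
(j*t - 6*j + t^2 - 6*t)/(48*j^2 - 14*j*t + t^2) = (j*t - 6*j + t^2 - 6*t)/(48*j^2 - 14*j*t + t^2)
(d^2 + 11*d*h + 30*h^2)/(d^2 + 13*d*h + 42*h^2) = (d + 5*h)/(d + 7*h)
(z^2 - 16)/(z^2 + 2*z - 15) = (z^2 - 16)/(z^2 + 2*z - 15)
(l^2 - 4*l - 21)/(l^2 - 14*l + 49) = (l + 3)/(l - 7)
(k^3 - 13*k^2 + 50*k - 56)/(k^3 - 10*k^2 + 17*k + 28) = (k - 2)/(k + 1)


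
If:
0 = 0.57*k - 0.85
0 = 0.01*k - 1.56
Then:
No Solution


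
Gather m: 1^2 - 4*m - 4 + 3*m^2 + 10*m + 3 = 3*m^2 + 6*m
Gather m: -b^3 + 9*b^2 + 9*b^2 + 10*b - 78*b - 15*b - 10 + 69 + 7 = -b^3 + 18*b^2 - 83*b + 66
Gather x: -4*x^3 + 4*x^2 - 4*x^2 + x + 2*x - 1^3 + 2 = -4*x^3 + 3*x + 1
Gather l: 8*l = 8*l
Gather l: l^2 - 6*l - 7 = l^2 - 6*l - 7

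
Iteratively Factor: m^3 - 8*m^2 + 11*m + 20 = (m + 1)*(m^2 - 9*m + 20) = (m - 4)*(m + 1)*(m - 5)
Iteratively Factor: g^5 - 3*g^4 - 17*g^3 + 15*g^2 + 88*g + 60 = (g - 3)*(g^4 - 17*g^2 - 36*g - 20) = (g - 3)*(g + 1)*(g^3 - g^2 - 16*g - 20) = (g - 5)*(g - 3)*(g + 1)*(g^2 + 4*g + 4) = (g - 5)*(g - 3)*(g + 1)*(g + 2)*(g + 2)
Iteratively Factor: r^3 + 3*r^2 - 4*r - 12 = (r + 2)*(r^2 + r - 6) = (r + 2)*(r + 3)*(r - 2)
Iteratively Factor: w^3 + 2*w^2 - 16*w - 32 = (w - 4)*(w^2 + 6*w + 8) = (w - 4)*(w + 2)*(w + 4)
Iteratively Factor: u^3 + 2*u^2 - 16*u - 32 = (u - 4)*(u^2 + 6*u + 8) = (u - 4)*(u + 4)*(u + 2)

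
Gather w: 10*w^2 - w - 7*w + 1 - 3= 10*w^2 - 8*w - 2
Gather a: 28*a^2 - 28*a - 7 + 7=28*a^2 - 28*a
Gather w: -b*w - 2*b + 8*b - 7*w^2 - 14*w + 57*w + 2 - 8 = 6*b - 7*w^2 + w*(43 - b) - 6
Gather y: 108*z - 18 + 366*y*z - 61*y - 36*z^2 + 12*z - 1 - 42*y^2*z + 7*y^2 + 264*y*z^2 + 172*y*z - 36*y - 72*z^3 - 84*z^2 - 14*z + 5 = y^2*(7 - 42*z) + y*(264*z^2 + 538*z - 97) - 72*z^3 - 120*z^2 + 106*z - 14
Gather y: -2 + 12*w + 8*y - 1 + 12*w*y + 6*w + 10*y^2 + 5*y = 18*w + 10*y^2 + y*(12*w + 13) - 3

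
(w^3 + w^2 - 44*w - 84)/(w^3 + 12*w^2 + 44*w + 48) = (w - 7)/(w + 4)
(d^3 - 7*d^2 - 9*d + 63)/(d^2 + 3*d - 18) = (d^2 - 4*d - 21)/(d + 6)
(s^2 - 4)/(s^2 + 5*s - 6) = (s^2 - 4)/(s^2 + 5*s - 6)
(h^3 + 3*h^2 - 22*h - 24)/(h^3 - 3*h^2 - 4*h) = (h + 6)/h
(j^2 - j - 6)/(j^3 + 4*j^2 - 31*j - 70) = (j - 3)/(j^2 + 2*j - 35)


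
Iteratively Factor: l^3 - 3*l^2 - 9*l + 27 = (l - 3)*(l^2 - 9) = (l - 3)^2*(l + 3)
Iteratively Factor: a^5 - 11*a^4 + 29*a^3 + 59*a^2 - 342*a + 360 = (a - 4)*(a^4 - 7*a^3 + a^2 + 63*a - 90) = (a - 4)*(a - 2)*(a^3 - 5*a^2 - 9*a + 45) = (a - 5)*(a - 4)*(a - 2)*(a^2 - 9) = (a - 5)*(a - 4)*(a - 2)*(a + 3)*(a - 3)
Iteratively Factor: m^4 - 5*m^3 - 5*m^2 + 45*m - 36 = (m - 4)*(m^3 - m^2 - 9*m + 9) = (m - 4)*(m - 3)*(m^2 + 2*m - 3) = (m - 4)*(m - 3)*(m - 1)*(m + 3)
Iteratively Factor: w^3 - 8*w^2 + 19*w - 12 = (w - 1)*(w^2 - 7*w + 12) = (w - 3)*(w - 1)*(w - 4)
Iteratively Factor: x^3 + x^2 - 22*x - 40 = (x + 4)*(x^2 - 3*x - 10) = (x - 5)*(x + 4)*(x + 2)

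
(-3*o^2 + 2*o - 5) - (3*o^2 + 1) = -6*o^2 + 2*o - 6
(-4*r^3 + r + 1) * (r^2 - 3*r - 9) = -4*r^5 + 12*r^4 + 37*r^3 - 2*r^2 - 12*r - 9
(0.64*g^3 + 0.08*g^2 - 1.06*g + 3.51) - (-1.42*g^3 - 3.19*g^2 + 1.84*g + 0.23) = 2.06*g^3 + 3.27*g^2 - 2.9*g + 3.28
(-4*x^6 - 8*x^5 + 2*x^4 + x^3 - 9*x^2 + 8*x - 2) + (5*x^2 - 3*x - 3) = -4*x^6 - 8*x^5 + 2*x^4 + x^3 - 4*x^2 + 5*x - 5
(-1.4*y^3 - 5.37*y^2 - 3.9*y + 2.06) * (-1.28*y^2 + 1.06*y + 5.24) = 1.792*y^5 + 5.3896*y^4 - 8.0362*y^3 - 34.9096*y^2 - 18.2524*y + 10.7944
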